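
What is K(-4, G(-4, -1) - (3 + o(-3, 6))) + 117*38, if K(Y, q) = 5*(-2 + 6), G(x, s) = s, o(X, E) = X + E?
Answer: 4466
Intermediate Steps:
o(X, E) = E + X
K(Y, q) = 20 (K(Y, q) = 5*4 = 20)
K(-4, G(-4, -1) - (3 + o(-3, 6))) + 117*38 = 20 + 117*38 = 20 + 4446 = 4466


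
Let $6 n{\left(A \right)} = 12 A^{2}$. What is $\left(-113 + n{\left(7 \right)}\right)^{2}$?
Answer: $225$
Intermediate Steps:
$n{\left(A \right)} = 2 A^{2}$ ($n{\left(A \right)} = \frac{12 A^{2}}{6} = 2 A^{2}$)
$\left(-113 + n{\left(7 \right)}\right)^{2} = \left(-113 + 2 \cdot 7^{2}\right)^{2} = \left(-113 + 2 \cdot 49\right)^{2} = \left(-113 + 98\right)^{2} = \left(-15\right)^{2} = 225$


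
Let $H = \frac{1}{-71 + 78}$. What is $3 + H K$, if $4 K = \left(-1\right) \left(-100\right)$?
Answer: $\frac{46}{7} \approx 6.5714$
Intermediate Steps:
$K = 25$ ($K = \frac{\left(-1\right) \left(-100\right)}{4} = \frac{1}{4} \cdot 100 = 25$)
$H = \frac{1}{7} \approx 0.14286$
$3 + H K = 3 + \frac{1}{7} \cdot 25 = 3 + \frac{25}{7} = \frac{46}{7}$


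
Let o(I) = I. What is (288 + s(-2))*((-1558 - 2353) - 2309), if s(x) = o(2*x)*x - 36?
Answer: -1617200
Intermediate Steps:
s(x) = -36 + 2*x**2 (s(x) = (2*x)*x - 36 = 2*x**2 - 36 = -36 + 2*x**2)
(288 + s(-2))*((-1558 - 2353) - 2309) = (288 + (-36 + 2*(-2)**2))*((-1558 - 2353) - 2309) = (288 + (-36 + 2*4))*(-3911 - 2309) = (288 + (-36 + 8))*(-6220) = (288 - 28)*(-6220) = 260*(-6220) = -1617200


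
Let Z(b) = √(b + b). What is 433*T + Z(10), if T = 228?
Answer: 98724 + 2*√5 ≈ 98729.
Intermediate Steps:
Z(b) = √2*√b (Z(b) = √(2*b) = √2*√b)
433*T + Z(10) = 433*228 + √2*√10 = 98724 + 2*√5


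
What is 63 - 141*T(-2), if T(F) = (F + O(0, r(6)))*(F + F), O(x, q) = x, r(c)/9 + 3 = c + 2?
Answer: -1065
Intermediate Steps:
r(c) = -9 + 9*c (r(c) = -27 + 9*(c + 2) = -27 + 9*(2 + c) = -27 + (18 + 9*c) = -9 + 9*c)
T(F) = 2*F² (T(F) = (F + 0)*(F + F) = F*(2*F) = 2*F²)
63 - 141*T(-2) = 63 - 282*(-2)² = 63 - 282*4 = 63 - 141*8 = 63 - 1128 = -1065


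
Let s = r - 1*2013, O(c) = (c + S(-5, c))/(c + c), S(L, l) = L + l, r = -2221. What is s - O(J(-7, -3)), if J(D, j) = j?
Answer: -25415/6 ≈ -4235.8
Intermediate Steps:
O(c) = (-5 + 2*c)/(2*c) (O(c) = (c + (-5 + c))/(c + c) = (-5 + 2*c)/((2*c)) = (-5 + 2*c)*(1/(2*c)) = (-5 + 2*c)/(2*c))
s = -4234 (s = -2221 - 1*2013 = -2221 - 2013 = -4234)
s - O(J(-7, -3)) = -4234 - (-5/2 - 3)/(-3) = -4234 - (-1)*(-11)/(3*2) = -4234 - 1*11/6 = -4234 - 11/6 = -25415/6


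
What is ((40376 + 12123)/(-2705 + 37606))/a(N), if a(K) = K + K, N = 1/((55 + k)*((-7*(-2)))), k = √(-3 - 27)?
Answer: 20212115/34901 + 367493*I*√30/34901 ≈ 579.13 + 57.673*I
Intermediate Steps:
k = I*√30 (k = √(-30) = I*√30 ≈ 5.4772*I)
N = 1/(14*(55 + I*√30)) (N = 1/((55 + I*√30)*((-7*(-2)))) = 1/((55 + I*√30)*14) = (1/14)/(55 + I*√30) = 1/(14*(55 + I*√30)) ≈ 0.0012859 - 0.00012806*I)
a(K) = 2*K
((40376 + 12123)/(-2705 + 37606))/a(N) = ((40376 + 12123)/(-2705 + 37606))/((2*(11/8554 - I*√30/42770))) = (52499/34901)/(11/4277 - I*√30/21385) = (52499*(1/34901))/(11/4277 - I*√30/21385) = 52499/(34901*(11/4277 - I*√30/21385))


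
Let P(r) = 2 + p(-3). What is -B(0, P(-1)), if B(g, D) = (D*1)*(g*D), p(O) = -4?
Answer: 0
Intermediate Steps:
P(r) = -2 (P(r) = 2 - 4 = -2)
B(g, D) = g*D² (B(g, D) = D*(D*g) = g*D²)
-B(0, P(-1)) = -0*(-2)² = -0*4 = -1*0 = 0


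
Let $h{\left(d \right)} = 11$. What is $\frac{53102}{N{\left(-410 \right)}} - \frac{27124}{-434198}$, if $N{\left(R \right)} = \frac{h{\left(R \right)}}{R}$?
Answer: $- \frac{4726640200998}{2388089} \approx -1.9793 \cdot 10^{6}$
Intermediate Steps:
$N{\left(R \right)} = \frac{11}{R}$
$\frac{53102}{N{\left(-410 \right)}} - \frac{27124}{-434198} = \frac{53102}{11 \frac{1}{-410}} - \frac{27124}{-434198} = \frac{53102}{11 \left(- \frac{1}{410}\right)} - - \frac{13562}{217099} = \frac{53102}{- \frac{11}{410}} + \frac{13562}{217099} = 53102 \left(- \frac{410}{11}\right) + \frac{13562}{217099} = - \frac{21771820}{11} + \frac{13562}{217099} = - \frac{4726640200998}{2388089}$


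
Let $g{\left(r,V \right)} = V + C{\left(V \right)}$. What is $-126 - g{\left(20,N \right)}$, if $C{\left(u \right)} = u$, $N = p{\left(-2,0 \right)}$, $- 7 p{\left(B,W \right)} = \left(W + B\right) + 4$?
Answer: $- \frac{878}{7} \approx -125.43$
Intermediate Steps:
$p{\left(B,W \right)} = - \frac{4}{7} - \frac{B}{7} - \frac{W}{7}$ ($p{\left(B,W \right)} = - \frac{\left(W + B\right) + 4}{7} = - \frac{\left(B + W\right) + 4}{7} = - \frac{4 + B + W}{7} = - \frac{4}{7} - \frac{B}{7} - \frac{W}{7}$)
$N = - \frac{2}{7}$ ($N = - \frac{4}{7} - - \frac{2}{7} - 0 = - \frac{4}{7} + \frac{2}{7} + 0 = - \frac{2}{7} \approx -0.28571$)
$g{\left(r,V \right)} = 2 V$ ($g{\left(r,V \right)} = V + V = 2 V$)
$-126 - g{\left(20,N \right)} = -126 - 2 \left(- \frac{2}{7}\right) = -126 - - \frac{4}{7} = -126 + \frac{4}{7} = - \frac{878}{7}$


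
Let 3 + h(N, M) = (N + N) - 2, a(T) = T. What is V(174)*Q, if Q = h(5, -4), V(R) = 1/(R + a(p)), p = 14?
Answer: 5/188 ≈ 0.026596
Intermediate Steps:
V(R) = 1/(14 + R) (V(R) = 1/(R + 14) = 1/(14 + R))
h(N, M) = -5 + 2*N (h(N, M) = -3 + ((N + N) - 2) = -3 + (2*N - 2) = -3 + (-2 + 2*N) = -5 + 2*N)
Q = 5 (Q = -5 + 2*5 = -5 + 10 = 5)
V(174)*Q = 5/(14 + 174) = 5/188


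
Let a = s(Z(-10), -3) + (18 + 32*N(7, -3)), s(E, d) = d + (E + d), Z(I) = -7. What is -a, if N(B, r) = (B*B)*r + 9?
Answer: 4411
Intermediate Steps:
N(B, r) = 9 + r*B² (N(B, r) = B²*r + 9 = r*B² + 9 = 9 + r*B²)
s(E, d) = E + 2*d
a = -4411 (a = (-7 + 2*(-3)) + (18 + 32*(9 - 3*7²)) = (-7 - 6) + (18 + 32*(9 - 3*49)) = -13 + (18 + 32*(9 - 147)) = -13 + (18 + 32*(-138)) = -13 + (18 - 4416) = -13 - 4398 = -4411)
-a = -1*(-4411) = 4411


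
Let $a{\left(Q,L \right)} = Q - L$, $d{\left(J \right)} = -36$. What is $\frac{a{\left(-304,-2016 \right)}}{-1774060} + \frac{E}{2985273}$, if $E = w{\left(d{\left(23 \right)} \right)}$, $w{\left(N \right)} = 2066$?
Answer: $- \frac{3377522}{12373956585} \approx -0.00027295$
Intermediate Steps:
$E = 2066$
$\frac{a{\left(-304,-2016 \right)}}{-1774060} + \frac{E}{2985273} = \frac{-304 - -2016}{-1774060} + \frac{2066}{2985273} = \left(-304 + 2016\right) \left(- \frac{1}{1774060}\right) + 2066 \cdot \frac{1}{2985273} = 1712 \left(- \frac{1}{1774060}\right) + \frac{2066}{2985273} = - \frac{4}{4145} + \frac{2066}{2985273} = - \frac{3377522}{12373956585}$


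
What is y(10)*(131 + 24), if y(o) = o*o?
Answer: 15500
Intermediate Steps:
y(o) = o²
y(10)*(131 + 24) = 10²*(131 + 24) = 100*155 = 15500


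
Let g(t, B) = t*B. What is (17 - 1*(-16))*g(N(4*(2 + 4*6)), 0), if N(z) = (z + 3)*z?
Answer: 0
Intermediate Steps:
N(z) = z*(3 + z) (N(z) = (3 + z)*z = z*(3 + z))
g(t, B) = B*t
(17 - 1*(-16))*g(N(4*(2 + 4*6)), 0) = (17 - 1*(-16))*(0*((4*(2 + 4*6))*(3 + 4*(2 + 4*6)))) = (17 + 16)*(0*((4*(2 + 24))*(3 + 4*(2 + 24)))) = 33*(0*((4*26)*(3 + 4*26))) = 33*(0*(104*(3 + 104))) = 33*(0*(104*107)) = 33*(0*11128) = 33*0 = 0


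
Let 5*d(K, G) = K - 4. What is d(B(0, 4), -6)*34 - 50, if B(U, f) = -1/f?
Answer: -789/10 ≈ -78.900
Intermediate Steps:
d(K, G) = -⅘ + K/5 (d(K, G) = (K - 4)/5 = (-4 + K)/5 = -⅘ + K/5)
d(B(0, 4), -6)*34 - 50 = (-⅘ + (-1/4)/5)*34 - 50 = (-⅘ + (-1*¼)/5)*34 - 50 = (-⅘ + (⅕)*(-¼))*34 - 50 = (-⅘ - 1/20)*34 - 50 = -17/20*34 - 50 = -289/10 - 50 = -789/10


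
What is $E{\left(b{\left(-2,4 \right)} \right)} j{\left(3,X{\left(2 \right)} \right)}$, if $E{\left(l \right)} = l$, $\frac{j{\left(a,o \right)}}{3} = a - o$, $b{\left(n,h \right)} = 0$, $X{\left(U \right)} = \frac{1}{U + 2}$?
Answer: $0$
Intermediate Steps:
$X{\left(U \right)} = \frac{1}{2 + U}$
$j{\left(a,o \right)} = - 3 o + 3 a$ ($j{\left(a,o \right)} = 3 \left(a - o\right) = - 3 o + 3 a$)
$E{\left(b{\left(-2,4 \right)} \right)} j{\left(3,X{\left(2 \right)} \right)} = 0 \left(- \frac{3}{2 + 2} + 3 \cdot 3\right) = 0 \left(- \frac{3}{4} + 9\right) = 0 \cdot \frac{33}{4} = 0$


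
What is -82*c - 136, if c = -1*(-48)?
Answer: -4072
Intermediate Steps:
c = 48
-82*c - 136 = -82*48 - 136 = -3936 - 136 = -4072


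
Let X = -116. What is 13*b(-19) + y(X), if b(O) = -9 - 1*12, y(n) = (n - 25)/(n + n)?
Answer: -63195/232 ≈ -272.39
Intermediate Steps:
y(n) = (-25 + n)/(2*n) (y(n) = (-25 + n)/((2*n)) = (-25 + n)*(1/(2*n)) = (-25 + n)/(2*n))
b(O) = -21 (b(O) = -9 - 12 = -21)
13*b(-19) + y(X) = 13*(-21) + (1/2)*(-25 - 116)/(-116) = -273 + (1/2)*(-1/116)*(-141) = -273 + 141/232 = -63195/232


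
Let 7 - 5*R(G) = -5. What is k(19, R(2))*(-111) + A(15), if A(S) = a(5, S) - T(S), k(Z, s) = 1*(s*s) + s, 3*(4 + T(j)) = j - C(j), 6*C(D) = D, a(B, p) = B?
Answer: -135139/150 ≈ -900.93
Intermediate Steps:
C(D) = D/6
R(G) = 12/5 (R(G) = 7/5 - ⅕*(-5) = 7/5 + 1 = 12/5)
T(j) = -4 + 5*j/18 (T(j) = -4 + (j - j/6)/3 = -4 + (5*j/6)/3 = -4 + 5*j/18)
k(Z, s) = s + s² (k(Z, s) = 1*s² + s = s² + s = s + s²)
A(S) = 9 - 5*S/18 (A(S) = 5 - (-4 + 5*S/18) = 5 + (4 - 5*S/18) = 9 - 5*S/18)
k(19, R(2))*(-111) + A(15) = (12*(1 + 12/5)/5)*(-111) + (9 - 5/18*15) = ((12/5)*(17/5))*(-111) + (9 - 25/6) = (204/25)*(-111) + 29/6 = -22644/25 + 29/6 = -135139/150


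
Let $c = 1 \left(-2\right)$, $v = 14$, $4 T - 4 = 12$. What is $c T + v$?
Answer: $6$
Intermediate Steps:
$T = 4$ ($T = 1 + \frac{1}{4} \cdot 12 = 1 + 3 = 4$)
$c = -2$
$c T + v = \left(-2\right) 4 + 14 = -8 + 14 = 6$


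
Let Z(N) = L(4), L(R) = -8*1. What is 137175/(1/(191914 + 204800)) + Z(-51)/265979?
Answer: 14474375820598042/265979 ≈ 5.4419e+10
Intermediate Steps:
L(R) = -8
Z(N) = -8
137175/(1/(191914 + 204800)) + Z(-51)/265979 = 137175/(1/(191914 + 204800)) - 8/265979 = 137175/(1/396714) - 8*1/265979 = 137175/(1/396714) - 8/265979 = 137175*396714 - 8/265979 = 54419242950 - 8/265979 = 14474375820598042/265979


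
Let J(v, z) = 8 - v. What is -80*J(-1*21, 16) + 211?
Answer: -2109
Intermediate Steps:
-80*J(-1*21, 16) + 211 = -80*(8 - (-1)*21) + 211 = -80*(8 - 1*(-21)) + 211 = -80*(8 + 21) + 211 = -80*29 + 211 = -2320 + 211 = -2109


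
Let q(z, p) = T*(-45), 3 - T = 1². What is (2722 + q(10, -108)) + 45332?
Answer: 47964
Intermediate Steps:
T = 2 (T = 3 - 1*1² = 3 - 1*1 = 3 - 1 = 2)
q(z, p) = -90 (q(z, p) = 2*(-45) = -90)
(2722 + q(10, -108)) + 45332 = (2722 - 90) + 45332 = 2632 + 45332 = 47964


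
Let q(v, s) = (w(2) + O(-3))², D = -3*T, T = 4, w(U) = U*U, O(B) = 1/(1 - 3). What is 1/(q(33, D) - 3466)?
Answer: -4/13815 ≈ -0.00028954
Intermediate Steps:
O(B) = -½ (O(B) = 1/(-2) = -½)
w(U) = U²
D = -12 (D = -3*4 = -12)
q(v, s) = 49/4 (q(v, s) = (2² - ½)² = (4 - ½)² = (7/2)² = 49/4)
1/(q(33, D) - 3466) = 1/(49/4 - 3466) = 1/(-13815/4) = -4/13815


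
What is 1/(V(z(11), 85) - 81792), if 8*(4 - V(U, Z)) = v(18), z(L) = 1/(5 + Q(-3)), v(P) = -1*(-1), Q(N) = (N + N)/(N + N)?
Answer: -8/654305 ≈ -1.2227e-5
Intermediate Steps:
Q(N) = 1 (Q(N) = (2*N)/((2*N)) = (2*N)*(1/(2*N)) = 1)
v(P) = 1
z(L) = 1/6 (z(L) = 1/(5 + 1) = 1/6)
V(U, Z) = 31/8 (V(U, Z) = 4 - 1/8*1 = 4 - 1/8 = 31/8)
1/(V(z(11), 85) - 81792) = 1/(31/8 - 81792) = 1/(-654305/8) = -8/654305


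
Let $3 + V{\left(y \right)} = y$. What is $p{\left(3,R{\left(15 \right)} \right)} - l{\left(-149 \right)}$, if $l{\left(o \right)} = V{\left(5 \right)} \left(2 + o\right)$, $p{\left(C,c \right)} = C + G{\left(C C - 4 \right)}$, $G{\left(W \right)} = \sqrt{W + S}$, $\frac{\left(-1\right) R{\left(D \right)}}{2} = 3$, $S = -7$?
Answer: $297 + i \sqrt{2} \approx 297.0 + 1.4142 i$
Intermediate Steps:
$R{\left(D \right)} = -6$ ($R{\left(D \right)} = \left(-2\right) 3 = -6$)
$V{\left(y \right)} = -3 + y$
$G{\left(W \right)} = \sqrt{-7 + W}$ ($G{\left(W \right)} = \sqrt{W - 7} = \sqrt{-7 + W}$)
$p{\left(C,c \right)} = C + \sqrt{-11 + C^{2}}$ ($p{\left(C,c \right)} = C + \sqrt{-7 + \left(C C - 4\right)} = C + \sqrt{-7 + \left(C^{2} - 4\right)} = C + \sqrt{-7 + \left(-4 + C^{2}\right)} = C + \sqrt{-11 + C^{2}}$)
$l{\left(o \right)} = 4 + 2 o$ ($l{\left(o \right)} = \left(-3 + 5\right) \left(2 + o\right) = 2 \left(2 + o\right) = 4 + 2 o$)
$p{\left(3,R{\left(15 \right)} \right)} - l{\left(-149 \right)} = \left(3 + \sqrt{-11 + 3^{2}}\right) - \left(4 + 2 \left(-149\right)\right) = \left(3 + \sqrt{-11 + 9}\right) - \left(4 - 298\right) = \left(3 + \sqrt{-2}\right) - -294 = \left(3 + i \sqrt{2}\right) + 294 = 297 + i \sqrt{2}$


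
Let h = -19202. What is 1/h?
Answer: -1/19202 ≈ -5.2078e-5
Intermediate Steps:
1/h = 1/(-19202) = -1/19202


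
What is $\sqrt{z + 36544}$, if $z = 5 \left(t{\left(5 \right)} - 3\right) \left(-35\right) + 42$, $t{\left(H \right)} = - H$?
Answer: $\sqrt{37986} \approx 194.9$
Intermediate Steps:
$z = 1442$ ($z = 5 \left(\left(-1\right) 5 - 3\right) \left(-35\right) + 42 = 5 \left(-5 - 3\right) \left(-35\right) + 42 = 5 \left(-8\right) \left(-35\right) + 42 = \left(-40\right) \left(-35\right) + 42 = 1400 + 42 = 1442$)
$\sqrt{z + 36544} = \sqrt{1442 + 36544} = \sqrt{37986}$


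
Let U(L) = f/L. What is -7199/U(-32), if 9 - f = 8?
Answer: 230368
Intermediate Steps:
f = 1 (f = 9 - 1*8 = 9 - 8 = 1)
U(L) = 1/L
-7199/U(-32) = -7199/(1/(-32)) = -7199/(-1/32) = -7199*(-32) = 230368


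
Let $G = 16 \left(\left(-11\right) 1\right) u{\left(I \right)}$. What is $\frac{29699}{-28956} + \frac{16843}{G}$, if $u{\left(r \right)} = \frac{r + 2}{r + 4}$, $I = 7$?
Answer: $- \frac{40998547}{347472} \approx -117.99$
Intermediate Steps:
$u{\left(r \right)} = \frac{2 + r}{4 + r}$
$G = -144$ ($G = 16 \left(\left(-11\right) 1\right) \frac{2 + 7}{4 + 7} = 16 \left(-11\right) \frac{1}{11} \cdot 9 = - 176 \cdot \frac{1}{11} \cdot 9 = \left(-176\right) \frac{9}{11} = -144$)
$\frac{29699}{-28956} + \frac{16843}{G} = \frac{29699}{-28956} + \frac{16843}{-144} = 29699 \left(- \frac{1}{28956}\right) + 16843 \left(- \frac{1}{144}\right) = - \frac{29699}{28956} - \frac{16843}{144} = - \frac{40998547}{347472}$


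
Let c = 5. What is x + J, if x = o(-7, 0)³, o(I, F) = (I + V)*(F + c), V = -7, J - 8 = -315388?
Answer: -658380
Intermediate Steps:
J = -315380 (J = 8 - 315388 = -315380)
o(I, F) = (-7 + I)*(5 + F) (o(I, F) = (I - 7)*(F + 5) = (-7 + I)*(5 + F))
x = -343000 (x = (-35 - 7*0 + 5*(-7) + 0*(-7))³ = (-35 + 0 - 35 + 0)³ = (-70)³ = -343000)
x + J = -343000 - 315380 = -658380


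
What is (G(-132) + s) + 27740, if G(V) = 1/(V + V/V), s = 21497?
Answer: 6450046/131 ≈ 49237.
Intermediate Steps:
G(V) = 1/(1 + V) (G(V) = 1/(V + 1) = 1/(1 + V))
(G(-132) + s) + 27740 = (1/(1 - 132) + 21497) + 27740 = (1/(-131) + 21497) + 27740 = (-1/131 + 21497) + 27740 = 2816106/131 + 27740 = 6450046/131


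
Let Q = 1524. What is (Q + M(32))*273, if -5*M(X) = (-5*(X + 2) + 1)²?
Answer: -5716893/5 ≈ -1.1434e+6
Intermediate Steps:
M(X) = -(-9 - 5*X)²/5 (M(X) = -(-5*(X + 2) + 1)²/5 = -(-5*(2 + X) + 1)²/5 = -((-10 - 5*X) + 1)²/5 = -(-9 - 5*X)²/5)
(Q + M(32))*273 = (1524 - (9 + 5*32)²/5)*273 = (1524 - (9 + 160)²/5)*273 = (1524 - ⅕*169²)*273 = (1524 - ⅕*28561)*273 = (1524 - 28561/5)*273 = -20941/5*273 = -5716893/5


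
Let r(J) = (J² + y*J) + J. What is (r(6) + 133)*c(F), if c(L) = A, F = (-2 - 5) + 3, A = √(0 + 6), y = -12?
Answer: 103*√6 ≈ 252.30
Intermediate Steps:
A = √6 ≈ 2.4495
r(J) = J² - 11*J (r(J) = (J² - 12*J) + J = J² - 11*J)
F = -4 (F = -7 + 3 = -4)
c(L) = √6
(r(6) + 133)*c(F) = (6*(-11 + 6) + 133)*√6 = (6*(-5) + 133)*√6 = (-30 + 133)*√6 = 103*√6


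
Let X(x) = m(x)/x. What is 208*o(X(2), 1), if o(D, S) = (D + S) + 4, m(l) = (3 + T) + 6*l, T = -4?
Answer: 2184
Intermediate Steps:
m(l) = -1 + 6*l (m(l) = (3 - 4) + 6*l = -1 + 6*l)
X(x) = (-1 + 6*x)/x
o(D, S) = 4 + D + S
208*o(X(2), 1) = 208*(4 + (6 - 1/2) + 1) = 208*(4 + 11/2 + 1) = 208*(21/2) = 2184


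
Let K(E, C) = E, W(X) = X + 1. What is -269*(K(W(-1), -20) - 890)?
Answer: 239410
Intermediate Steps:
W(X) = 1 + X
-269*(K(W(-1), -20) - 890) = -269*((1 - 1) - 890) = -269*(0 - 890) = -269*(-890) = 239410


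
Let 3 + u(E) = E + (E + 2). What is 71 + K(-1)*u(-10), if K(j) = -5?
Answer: 176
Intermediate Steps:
u(E) = -1 + 2*E (u(E) = -3 + (E + (E + 2)) = -3 + (E + (2 + E)) = -3 + (2 + 2*E) = -1 + 2*E)
71 + K(-1)*u(-10) = 71 - 5*(-1 + 2*(-10)) = 71 - 5*(-1 - 20) = 71 - 5*(-21) = 71 + 105 = 176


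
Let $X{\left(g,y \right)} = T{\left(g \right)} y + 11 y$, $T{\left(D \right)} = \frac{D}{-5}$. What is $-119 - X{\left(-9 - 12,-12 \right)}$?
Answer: $\frac{317}{5} \approx 63.4$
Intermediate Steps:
$T{\left(D \right)} = - \frac{D}{5}$ ($T{\left(D \right)} = D \left(- \frac{1}{5}\right) = - \frac{D}{5}$)
$X{\left(g,y \right)} = 11 y - \frac{g y}{5}$ ($X{\left(g,y \right)} = - \frac{g}{5} y + 11 y = - \frac{g y}{5} + 11 y = 11 y - \frac{g y}{5}$)
$-119 - X{\left(-9 - 12,-12 \right)} = -119 - \frac{1}{5} \left(-12\right) \left(55 - \left(-9 - 12\right)\right) = -119 - \frac{1}{5} \left(-12\right) \left(55 - -21\right) = -119 - \frac{1}{5} \left(-12\right) \left(55 + 21\right) = -119 - \frac{1}{5} \left(-12\right) 76 = -119 - - \frac{912}{5} = -119 + \frac{912}{5} = \frac{317}{5}$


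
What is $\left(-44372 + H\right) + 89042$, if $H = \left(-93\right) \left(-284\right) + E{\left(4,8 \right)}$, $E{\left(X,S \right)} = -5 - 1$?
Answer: $71076$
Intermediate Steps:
$E{\left(X,S \right)} = -6$
$H = 26406$ ($H = \left(-93\right) \left(-284\right) - 6 = 26412 - 6 = 26406$)
$\left(-44372 + H\right) + 89042 = \left(-44372 + 26406\right) + 89042 = -17966 + 89042 = 71076$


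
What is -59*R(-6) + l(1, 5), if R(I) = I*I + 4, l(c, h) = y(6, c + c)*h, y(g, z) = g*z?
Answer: -2300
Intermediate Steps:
l(c, h) = 12*c*h (l(c, h) = (6*(c + c))*h = (6*(2*c))*h = (12*c)*h = 12*c*h)
R(I) = 4 + I² (R(I) = I² + 4 = 4 + I²)
-59*R(-6) + l(1, 5) = -59*(4 + (-6)²) + 12*1*5 = -59*(4 + 36) + 60 = -59*40 + 60 = -2360 + 60 = -2300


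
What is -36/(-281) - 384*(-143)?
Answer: 15430308/281 ≈ 54912.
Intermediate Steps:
-36/(-281) - 384*(-143) = -36*(-1/281) + 54912 = 36/281 + 54912 = 15430308/281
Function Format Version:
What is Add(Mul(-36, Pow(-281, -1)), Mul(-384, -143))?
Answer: Rational(15430308, 281) ≈ 54912.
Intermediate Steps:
Add(Mul(-36, Pow(-281, -1)), Mul(-384, -143)) = Add(Mul(-36, Rational(-1, 281)), 54912) = Add(Rational(36, 281), 54912) = Rational(15430308, 281)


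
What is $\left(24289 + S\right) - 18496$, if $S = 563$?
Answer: $6356$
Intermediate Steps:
$\left(24289 + S\right) - 18496 = \left(24289 + 563\right) - 18496 = 24852 - 18496 = 6356$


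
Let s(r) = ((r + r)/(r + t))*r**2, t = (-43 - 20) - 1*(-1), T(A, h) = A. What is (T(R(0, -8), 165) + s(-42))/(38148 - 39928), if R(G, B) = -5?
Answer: -18457/23140 ≈ -0.79762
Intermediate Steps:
t = -62 (t = -63 + 1 = -62)
s(r) = 2*r**3/(-62 + r) (s(r) = ((r + r)/(r - 62))*r**2 = ((2*r)/(-62 + r))*r**2 = (2*r/(-62 + r))*r**2 = 2*r**3/(-62 + r))
(T(R(0, -8), 165) + s(-42))/(38148 - 39928) = (-5 + 2*(-42)**3/(-62 - 42))/(38148 - 39928) = (-5 + 2*(-74088)/(-104))/(-1780) = (-5 + 2*(-74088)*(-1/104))*(-1/1780) = (-5 + 18522/13)*(-1/1780) = (18457/13)*(-1/1780) = -18457/23140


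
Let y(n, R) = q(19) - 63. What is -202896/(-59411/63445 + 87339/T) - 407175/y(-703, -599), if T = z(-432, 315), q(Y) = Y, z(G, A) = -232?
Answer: 2393264548772985/244420273108 ≈ 9791.6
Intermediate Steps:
T = -232
y(n, R) = -44 (y(n, R) = 19 - 63 = -44)
-202896/(-59411/63445 + 87339/T) - 407175/y(-703, -599) = -202896/(-59411/63445 + 87339/(-232)) - 407175/(-44) = -202896/(-59411*1/63445 + 87339*(-1/232)) - 407175*(-1/44) = -202896/(-59411/63445 - 87339/232) + 407175/44 = -202896/(-5555006207/14719240) + 407175/44 = -202896*(-14719240/5555006207) + 407175/44 = 2986474919040/5555006207 + 407175/44 = 2393264548772985/244420273108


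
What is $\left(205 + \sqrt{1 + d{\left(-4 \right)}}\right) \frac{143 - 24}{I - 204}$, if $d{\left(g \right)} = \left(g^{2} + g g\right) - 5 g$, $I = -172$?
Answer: $- \frac{24395}{376} - \frac{119 \sqrt{53}}{376} \approx -67.184$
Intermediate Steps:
$d{\left(g \right)} = - 5 g + 2 g^{2}$ ($d{\left(g \right)} = \left(g^{2} + g^{2}\right) - 5 g = 2 g^{2} - 5 g = - 5 g + 2 g^{2}$)
$\left(205 + \sqrt{1 + d{\left(-4 \right)}}\right) \frac{143 - 24}{I - 204} = \left(205 + \sqrt{1 - 4 \left(-5 + 2 \left(-4\right)\right)}\right) \frac{143 - 24}{-172 - 204} = \left(205 + \sqrt{1 - 4 \left(-5 - 8\right)}\right) \frac{119}{-376} = \left(205 + \sqrt{1 - -52}\right) 119 \left(- \frac{1}{376}\right) = \left(205 + \sqrt{1 + 52}\right) \left(- \frac{119}{376}\right) = \left(205 + \sqrt{53}\right) \left(- \frac{119}{376}\right) = - \frac{24395}{376} - \frac{119 \sqrt{53}}{376}$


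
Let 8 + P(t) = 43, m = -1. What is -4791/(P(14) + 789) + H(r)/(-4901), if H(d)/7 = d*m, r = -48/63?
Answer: -70455257/12115272 ≈ -5.8154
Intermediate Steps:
r = -16/21 (r = -48*1/63 = -16/21 ≈ -0.76190)
P(t) = 35 (P(t) = -8 + 43 = 35)
H(d) = -7*d (H(d) = 7*(d*(-1)) = 7*(-d) = -7*d)
-4791/(P(14) + 789) + H(r)/(-4901) = -4791/(35 + 789) - 7*(-16/21)/(-4901) = -4791/824 + (16/3)*(-1/4901) = -4791*1/824 - 16/14703 = -4791/824 - 16/14703 = -70455257/12115272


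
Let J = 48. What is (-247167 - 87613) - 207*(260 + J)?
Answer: -398536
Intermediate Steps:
(-247167 - 87613) - 207*(260 + J) = (-247167 - 87613) - 207*(260 + 48) = -334780 - 207*308 = -334780 - 63756 = -398536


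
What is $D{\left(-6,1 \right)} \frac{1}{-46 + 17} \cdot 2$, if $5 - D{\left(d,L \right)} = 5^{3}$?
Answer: $\frac{240}{29} \approx 8.2759$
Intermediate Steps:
$D{\left(d,L \right)} = -120$ ($D{\left(d,L \right)} = 5 - 5^{3} = 5 - 125 = -120$)
$D{\left(-6,1 \right)} \frac{1}{-46 + 17} \cdot 2 = - 120 \frac{1}{-46 + 17} \cdot 2 = - 120 \frac{1}{-29} \cdot 2 = - 120 \left(\left(- \frac{1}{29}\right) 2\right) = \left(-120\right) \left(- \frac{2}{29}\right) = \frac{240}{29}$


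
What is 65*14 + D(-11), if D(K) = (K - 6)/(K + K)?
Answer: 20037/22 ≈ 910.77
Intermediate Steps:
D(K) = (-6 + K)/(2*K) (D(K) = (-6 + K)/((2*K)) = (-6 + K)*(1/(2*K)) = (-6 + K)/(2*K))
65*14 + D(-11) = 65*14 + (1/2)*(-6 - 11)/(-11) = 910 + (1/2)*(-1/11)*(-17) = 910 + 17/22 = 20037/22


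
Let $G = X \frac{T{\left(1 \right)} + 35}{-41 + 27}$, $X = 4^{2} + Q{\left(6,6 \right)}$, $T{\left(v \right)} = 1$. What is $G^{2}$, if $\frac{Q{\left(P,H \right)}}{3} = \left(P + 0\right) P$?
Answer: $\frac{4981824}{49} \approx 1.0167 \cdot 10^{5}$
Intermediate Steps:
$Q{\left(P,H \right)} = 3 P^{2}$ ($Q{\left(P,H \right)} = 3 \left(P + 0\right) P = 3 P P = 3 P^{2}$)
$X = 124$ ($X = 4^{2} + 3 \cdot 6^{2} = 16 + 3 \cdot 36 = 16 + 108 = 124$)
$G = - \frac{2232}{7}$ ($G = 124 \frac{1 + 35}{-41 + 27} = 124 \frac{36}{-14} = 124 \cdot 36 \left(- \frac{1}{14}\right) = 124 \left(- \frac{18}{7}\right) = - \frac{2232}{7} \approx -318.86$)
$G^{2} = \left(- \frac{2232}{7}\right)^{2} = \frac{4981824}{49}$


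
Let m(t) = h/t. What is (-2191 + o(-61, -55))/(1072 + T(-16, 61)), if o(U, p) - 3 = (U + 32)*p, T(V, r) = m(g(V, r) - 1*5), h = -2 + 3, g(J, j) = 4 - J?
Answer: -8895/16081 ≈ -0.55314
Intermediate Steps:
h = 1
m(t) = 1/t
T(V, r) = 1/(-1 - V) (T(V, r) = 1/((4 - V) - 1*5) = 1/((4 - V) - 5) = 1/(-1 - V))
o(U, p) = 3 + p*(32 + U) (o(U, p) = 3 + (U + 32)*p = 3 + (32 + U)*p = 3 + p*(32 + U))
(-2191 + o(-61, -55))/(1072 + T(-16, 61)) = (-2191 + (3 + 32*(-55) - 61*(-55)))/(1072 - 1/(1 - 16)) = (-2191 + (3 - 1760 + 3355))/(1072 - 1/(-15)) = (-2191 + 1598)/(1072 - 1*(-1/15)) = -593/(1072 + 1/15) = -593/16081/15 = -593*15/16081 = -8895/16081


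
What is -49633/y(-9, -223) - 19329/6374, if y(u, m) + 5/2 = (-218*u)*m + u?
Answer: -16281603191/5577728050 ≈ -2.9190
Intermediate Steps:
y(u, m) = -5/2 + u - 218*m*u (y(u, m) = -5/2 + ((-218*u)*m + u) = -5/2 + (-218*m*u + u) = -5/2 + (u - 218*m*u) = -5/2 + u - 218*m*u)
-49633/y(-9, -223) - 19329/6374 = -49633/(-5/2 - 9 - 218*(-223)*(-9)) - 19329/6374 = -49633/(-5/2 - 9 - 437526) - 19329*1/6374 = -49633/(-875075/2) - 19329/6374 = -49633*(-2/875075) - 19329/6374 = 99266/875075 - 19329/6374 = -16281603191/5577728050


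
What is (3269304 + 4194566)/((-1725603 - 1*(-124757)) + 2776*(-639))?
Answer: -746387/337471 ≈ -2.2117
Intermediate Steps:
(3269304 + 4194566)/((-1725603 - 1*(-124757)) + 2776*(-639)) = 7463870/((-1725603 + 124757) - 1773864) = 7463870/(-1600846 - 1773864) = 7463870/(-3374710) = 7463870*(-1/3374710) = -746387/337471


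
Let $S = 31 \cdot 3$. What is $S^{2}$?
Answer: $8649$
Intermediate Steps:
$S = 93$
$S^{2} = 93^{2} = 8649$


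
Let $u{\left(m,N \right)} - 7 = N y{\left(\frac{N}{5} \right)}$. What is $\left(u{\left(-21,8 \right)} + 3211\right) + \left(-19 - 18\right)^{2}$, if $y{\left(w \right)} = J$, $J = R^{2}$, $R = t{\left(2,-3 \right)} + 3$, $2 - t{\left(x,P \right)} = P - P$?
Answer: $4787$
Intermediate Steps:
$t{\left(x,P \right)} = 2$ ($t{\left(x,P \right)} = 2 - \left(P - P\right) = 2 - 0 = 2 + 0 = 2$)
$R = 5$ ($R = 2 + 3 = 5$)
$J = 25$ ($J = 5^{2} = 25$)
$y{\left(w \right)} = 25$
$u{\left(m,N \right)} = 7 + 25 N$ ($u{\left(m,N \right)} = 7 + N 25 = 7 + 25 N$)
$\left(u{\left(-21,8 \right)} + 3211\right) + \left(-19 - 18\right)^{2} = \left(\left(7 + 25 \cdot 8\right) + 3211\right) + \left(-19 - 18\right)^{2} = \left(\left(7 + 200\right) + 3211\right) + \left(-37\right)^{2} = \left(207 + 3211\right) + 1369 = 3418 + 1369 = 4787$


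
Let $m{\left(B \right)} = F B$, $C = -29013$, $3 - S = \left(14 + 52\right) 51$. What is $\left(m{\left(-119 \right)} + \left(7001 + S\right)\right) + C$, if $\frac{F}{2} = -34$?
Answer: $-17283$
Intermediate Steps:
$F = -68$ ($F = 2 \left(-34\right) = -68$)
$S = -3363$ ($S = 3 - \left(14 + 52\right) 51 = 3 - 66 \cdot 51 = 3 - 3366 = -3363$)
$m{\left(B \right)} = - 68 B$
$\left(m{\left(-119 \right)} + \left(7001 + S\right)\right) + C = \left(\left(-68\right) \left(-119\right) + \left(7001 - 3363\right)\right) - 29013 = \left(8092 + 3638\right) - 29013 = 11730 - 29013 = -17283$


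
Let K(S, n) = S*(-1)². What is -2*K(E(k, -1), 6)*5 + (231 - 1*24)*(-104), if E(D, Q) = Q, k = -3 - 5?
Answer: -21518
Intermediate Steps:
k = -8
K(S, n) = S (K(S, n) = S*1 = S)
-2*K(E(k, -1), 6)*5 + (231 - 1*24)*(-104) = -2*(-1)*5 + (231 - 1*24)*(-104) = 2*5 + (231 - 24)*(-104) = 10 + 207*(-104) = 10 - 21528 = -21518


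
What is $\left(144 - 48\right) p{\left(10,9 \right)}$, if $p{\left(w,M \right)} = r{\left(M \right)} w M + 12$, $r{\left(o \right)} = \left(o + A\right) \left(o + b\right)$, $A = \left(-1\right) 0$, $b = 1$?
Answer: $778752$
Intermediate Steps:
$A = 0$
$r{\left(o \right)} = o \left(1 + o\right)$ ($r{\left(o \right)} = \left(o + 0\right) \left(o + 1\right) = o \left(1 + o\right)$)
$p{\left(w,M \right)} = 12 + w M^{2} \left(1 + M\right)$ ($p{\left(w,M \right)} = M \left(1 + M\right) w M + 12 = M w \left(1 + M\right) M + 12 = w M^{2} \left(1 + M\right) + 12 = 12 + w M^{2} \left(1 + M\right)$)
$\left(144 - 48\right) p{\left(10,9 \right)} = \left(144 - 48\right) \left(12 + 10 \cdot 9^{2} \left(1 + 9\right)\right) = 96 \left(12 + 10 \cdot 81 \cdot 10\right) = 96 \left(12 + 8100\right) = 96 \cdot 8112 = 778752$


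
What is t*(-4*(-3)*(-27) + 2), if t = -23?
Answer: 7406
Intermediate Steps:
t*(-4*(-3)*(-27) + 2) = -23*(-4*(-3)*(-27) + 2) = -23*(12*(-27) + 2) = -23*(-324 + 2) = -23*(-322) = 7406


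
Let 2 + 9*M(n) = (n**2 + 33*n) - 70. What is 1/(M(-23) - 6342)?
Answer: -9/57380 ≈ -0.00015685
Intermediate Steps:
M(n) = -8 + n**2/9 + 11*n/3 (M(n) = -2/9 + ((n**2 + 33*n) - 70)/9 = -2/9 + (-70 + n**2 + 33*n)/9 = -2/9 + (-70/9 + n**2/9 + 11*n/3) = -8 + n**2/9 + 11*n/3)
1/(M(-23) - 6342) = 1/((-8 + (1/9)*(-23)**2 + (11/3)*(-23)) - 6342) = 1/((-8 + (1/9)*529 - 253/3) - 6342) = 1/((-8 + 529/9 - 253/3) - 6342) = 1/(-302/9 - 6342) = 1/(-57380/9) = -9/57380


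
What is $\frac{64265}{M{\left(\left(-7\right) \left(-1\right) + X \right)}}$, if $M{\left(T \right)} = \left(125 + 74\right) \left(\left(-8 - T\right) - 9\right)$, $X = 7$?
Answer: $- \frac{64265}{6169} \approx -10.417$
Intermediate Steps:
$M{\left(T \right)} = -3383 - 199 T$ ($M{\left(T \right)} = 199 \left(-17 - T\right) = -3383 - 199 T$)
$\frac{64265}{M{\left(\left(-7\right) \left(-1\right) + X \right)}} = \frac{64265}{-3383 - 199 \left(\left(-7\right) \left(-1\right) + 7\right)} = \frac{64265}{-3383 - 199 \left(7 + 7\right)} = \frac{64265}{-3383 - 2786} = \frac{64265}{-6169} = 64265 \left(- \frac{1}{6169}\right) = - \frac{64265}{6169}$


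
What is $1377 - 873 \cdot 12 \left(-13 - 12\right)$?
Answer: $263277$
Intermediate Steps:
$1377 - 873 \cdot 12 \left(-13 - 12\right) = 1377 - 873 \cdot 12 \left(-25\right) = 1377 - -261900 = 1377 + 261900 = 263277$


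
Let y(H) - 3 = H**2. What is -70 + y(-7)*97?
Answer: 4974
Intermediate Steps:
y(H) = 3 + H**2
-70 + y(-7)*97 = -70 + (3 + (-7)**2)*97 = -70 + (3 + 49)*97 = -70 + 52*97 = -70 + 5044 = 4974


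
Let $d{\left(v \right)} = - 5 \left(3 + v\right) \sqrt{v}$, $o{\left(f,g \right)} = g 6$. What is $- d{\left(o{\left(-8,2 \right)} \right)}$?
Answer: $150 \sqrt{3} \approx 259.81$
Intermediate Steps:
$o{\left(f,g \right)} = 6 g$
$d{\left(v \right)} = \sqrt{v} \left(-15 - 5 v\right)$ ($d{\left(v \right)} = \left(-15 - 5 v\right) \sqrt{v} = \sqrt{v} \left(-15 - 5 v\right)$)
$- d{\left(o{\left(-8,2 \right)} \right)} = - 5 \sqrt{6 \cdot 2} \left(-3 - 6 \cdot 2\right) = - 5 \sqrt{12} \left(-3 - 12\right) = - 5 \cdot 2 \sqrt{3} \left(-3 - 12\right) = - 5 \cdot 2 \sqrt{3} \left(-15\right) = - \left(-150\right) \sqrt{3} = 150 \sqrt{3}$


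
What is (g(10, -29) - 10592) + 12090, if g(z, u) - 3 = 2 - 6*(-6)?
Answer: 1539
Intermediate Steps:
g(z, u) = 41 (g(z, u) = 3 + (2 - 6*(-6)) = 3 + (2 + 36) = 3 + 38 = 41)
(g(10, -29) - 10592) + 12090 = (41 - 10592) + 12090 = -10551 + 12090 = 1539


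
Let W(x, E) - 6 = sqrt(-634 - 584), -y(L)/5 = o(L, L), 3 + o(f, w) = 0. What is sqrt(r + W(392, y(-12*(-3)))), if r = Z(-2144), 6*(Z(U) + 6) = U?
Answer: sqrt(-3216 + 9*I*sqrt(1218))/3 ≈ 0.92202 + 18.926*I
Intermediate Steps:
Z(U) = -6 + U/6
r = -1090/3 (r = -6 + (1/6)*(-2144) = -6 - 1072/3 = -1090/3 ≈ -363.33)
o(f, w) = -3 (o(f, w) = -3 + 0 = -3)
y(L) = 15 (y(L) = -5*(-3) = 15)
W(x, E) = 6 + I*sqrt(1218) (W(x, E) = 6 + sqrt(-634 - 584) = 6 + sqrt(-1218) = 6 + I*sqrt(1218))
sqrt(r + W(392, y(-12*(-3)))) = sqrt(-1090/3 + (6 + I*sqrt(1218))) = sqrt(-1072/3 + I*sqrt(1218))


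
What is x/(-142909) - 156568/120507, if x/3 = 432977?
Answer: -178905254329/17221534863 ≈ -10.388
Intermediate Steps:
x = 1298931 (x = 3*432977 = 1298931)
x/(-142909) - 156568/120507 = 1298931/(-142909) - 156568/120507 = 1298931*(-1/142909) - 156568*1/120507 = -1298931/142909 - 156568/120507 = -178905254329/17221534863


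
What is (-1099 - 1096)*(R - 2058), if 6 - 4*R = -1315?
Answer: 15169645/4 ≈ 3.7924e+6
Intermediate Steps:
R = 1321/4 (R = 3/2 - ¼*(-1315) = 3/2 + 1315/4 = 1321/4 ≈ 330.25)
(-1099 - 1096)*(R - 2058) = (-1099 - 1096)*(1321/4 - 2058) = -2195*(-6911/4) = 15169645/4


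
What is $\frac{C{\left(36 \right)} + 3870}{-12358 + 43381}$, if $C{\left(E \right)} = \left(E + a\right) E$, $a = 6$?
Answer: $\frac{598}{3447} \approx 0.17348$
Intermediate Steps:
$C{\left(E \right)} = E \left(6 + E\right)$ ($C{\left(E \right)} = \left(E + 6\right) E = \left(6 + E\right) E = E \left(6 + E\right)$)
$\frac{C{\left(36 \right)} + 3870}{-12358 + 43381} = \frac{36 \left(6 + 36\right) + 3870}{-12358 + 43381} = \frac{36 \cdot 42 + 3870}{31023} = \left(1512 + 3870\right) \frac{1}{31023} = 5382 \cdot \frac{1}{31023} = \frac{598}{3447}$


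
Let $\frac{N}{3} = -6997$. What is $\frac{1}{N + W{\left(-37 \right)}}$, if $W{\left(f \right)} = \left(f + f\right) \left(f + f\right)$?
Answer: $- \frac{1}{15515} \approx -6.4454 \cdot 10^{-5}$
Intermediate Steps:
$N = -20991$ ($N = 3 \left(-6997\right) = -20991$)
$W{\left(f \right)} = 4 f^{2}$ ($W{\left(f \right)} = 2 f 2 f = 4 f^{2}$)
$\frac{1}{N + W{\left(-37 \right)}} = \frac{1}{-20991 + 4 \left(-37\right)^{2}} = \frac{1}{-20991 + 4 \cdot 1369} = \frac{1}{-20991 + 5476} = \frac{1}{-15515} = - \frac{1}{15515}$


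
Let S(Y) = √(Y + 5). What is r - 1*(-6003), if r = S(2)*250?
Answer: 6003 + 250*√7 ≈ 6664.4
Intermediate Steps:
S(Y) = √(5 + Y)
r = 250*√7 (r = √(5 + 2)*250 = √7*250 = 250*√7 ≈ 661.44)
r - 1*(-6003) = 250*√7 - 1*(-6003) = 250*√7 + 6003 = 6003 + 250*√7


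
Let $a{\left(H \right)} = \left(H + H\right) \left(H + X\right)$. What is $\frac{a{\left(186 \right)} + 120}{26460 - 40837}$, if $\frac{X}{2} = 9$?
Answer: $- \frac{76008}{14377} \approx -5.2868$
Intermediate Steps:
$X = 18$ ($X = 2 \cdot 9 = 18$)
$a{\left(H \right)} = 2 H \left(18 + H\right)$ ($a{\left(H \right)} = \left(H + H\right) \left(H + 18\right) = 2 H \left(18 + H\right)$)
$\frac{a{\left(186 \right)} + 120}{26460 - 40837} = \frac{2 \cdot 186 \left(18 + 186\right) + 120}{26460 - 40837} = \frac{2 \cdot 186 \cdot 204 + 120}{-14377} = \left(75888 + 120\right) \left(- \frac{1}{14377}\right) = 76008 \left(- \frac{1}{14377}\right) = - \frac{76008}{14377}$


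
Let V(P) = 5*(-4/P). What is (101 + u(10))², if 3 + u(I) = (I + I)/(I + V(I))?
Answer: 40401/4 ≈ 10100.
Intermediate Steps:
V(P) = -20/P
u(I) = -3 + 2*I/(I - 20/I) (u(I) = -3 + (I + I)/(I - 20/I) = -3 + (2*I)/(I - 20/I) = -3 + 2*I/(I - 20/I))
(101 + u(10))² = (101 + (60 - 1*10²)/(-20 + 10²))² = (101 + (60 - 1*100)/(-20 + 100))² = (101 + (60 - 100)/80)² = (101 + (1/80)*(-40))² = (101 - ½)² = (201/2)² = 40401/4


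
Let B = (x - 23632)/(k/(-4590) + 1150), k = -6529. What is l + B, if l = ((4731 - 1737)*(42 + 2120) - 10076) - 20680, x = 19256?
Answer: 34047574260048/5285029 ≈ 6.4423e+6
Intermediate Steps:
B = -20085840/5285029 (B = (19256 - 23632)/(-6529/(-4590) + 1150) = -4376/(-6529*(-1/4590) + 1150) = -4376/(6529/4590 + 1150) = -4376/5285029/4590 = -4376*4590/5285029 = -20085840/5285029 ≈ -3.8005)
l = 6442272 (l = (2994*2162 - 10076) - 20680 = (6473028 - 10076) - 20680 = 6462952 - 20680 = 6442272)
l + B = 6442272 - 20085840/5285029 = 34047574260048/5285029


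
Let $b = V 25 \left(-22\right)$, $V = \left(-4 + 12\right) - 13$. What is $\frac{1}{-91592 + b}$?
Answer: $- \frac{1}{88842} \approx -1.1256 \cdot 10^{-5}$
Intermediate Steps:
$V = -5$ ($V = 8 - 13 = -5$)
$b = 2750$ ($b = \left(-5\right) 25 \left(-22\right) = \left(-125\right) \left(-22\right) = 2750$)
$\frac{1}{-91592 + b} = \frac{1}{-91592 + 2750} = \frac{1}{-88842} = - \frac{1}{88842}$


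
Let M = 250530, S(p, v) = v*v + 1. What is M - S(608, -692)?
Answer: -228335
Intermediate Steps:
S(p, v) = 1 + v² (S(p, v) = v² + 1 = 1 + v²)
M - S(608, -692) = 250530 - (1 + (-692)²) = 250530 - (1 + 478864) = 250530 - 1*478865 = 250530 - 478865 = -228335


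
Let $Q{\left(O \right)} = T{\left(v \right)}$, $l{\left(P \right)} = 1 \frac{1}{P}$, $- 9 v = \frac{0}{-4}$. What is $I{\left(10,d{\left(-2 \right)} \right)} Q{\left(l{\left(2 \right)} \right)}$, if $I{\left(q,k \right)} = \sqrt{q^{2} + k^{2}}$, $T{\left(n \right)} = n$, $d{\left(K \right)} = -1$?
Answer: $0$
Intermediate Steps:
$v = 0$ ($v = - \frac{0 \frac{1}{-4}}{9} = - \frac{0 \left(- \frac{1}{4}\right)}{9} = \left(- \frac{1}{9}\right) 0 = 0$)
$I{\left(q,k \right)} = \sqrt{k^{2} + q^{2}}$
$l{\left(P \right)} = \frac{1}{P}$
$Q{\left(O \right)} = 0$
$I{\left(10,d{\left(-2 \right)} \right)} Q{\left(l{\left(2 \right)} \right)} = \sqrt{\left(-1\right)^{2} + 10^{2}} \cdot 0 = \sqrt{1 + 100} \cdot 0 = \sqrt{101} \cdot 0 = 0$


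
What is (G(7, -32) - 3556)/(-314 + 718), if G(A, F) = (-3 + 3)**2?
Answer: -889/101 ≈ -8.8020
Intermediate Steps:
G(A, F) = 0 (G(A, F) = 0**2 = 0)
(G(7, -32) - 3556)/(-314 + 718) = (0 - 3556)/(-314 + 718) = -3556/404 = -3556*1/404 = -889/101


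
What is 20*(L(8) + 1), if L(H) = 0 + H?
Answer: 180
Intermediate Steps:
L(H) = H
20*(L(8) + 1) = 20*(8 + 1) = 20*9 = 180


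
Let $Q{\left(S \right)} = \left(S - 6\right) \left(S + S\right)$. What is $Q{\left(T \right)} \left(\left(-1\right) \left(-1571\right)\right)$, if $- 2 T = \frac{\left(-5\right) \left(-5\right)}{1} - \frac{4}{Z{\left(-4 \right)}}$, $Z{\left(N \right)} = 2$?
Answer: $\frac{1264655}{2} \approx 6.3233 \cdot 10^{5}$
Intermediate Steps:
$T = - \frac{23}{2}$ ($T = - \frac{\frac{\left(-5\right) \left(-5\right)}{1} - \frac{4}{2}}{2} = - \frac{25 \cdot 1 - 2}{2} = - \frac{25 - 2}{2} = \left(- \frac{1}{2}\right) 23 = - \frac{23}{2} \approx -11.5$)
$Q{\left(S \right)} = 2 S \left(-6 + S\right)$ ($Q{\left(S \right)} = \left(-6 + S\right) 2 S = 2 S \left(-6 + S\right)$)
$Q{\left(T \right)} \left(\left(-1\right) \left(-1571\right)\right) = 2 \left(- \frac{23}{2}\right) \left(-6 - \frac{23}{2}\right) \left(\left(-1\right) \left(-1571\right)\right) = 2 \left(- \frac{23}{2}\right) \left(- \frac{35}{2}\right) 1571 = \frac{805}{2} \cdot 1571 = \frac{1264655}{2}$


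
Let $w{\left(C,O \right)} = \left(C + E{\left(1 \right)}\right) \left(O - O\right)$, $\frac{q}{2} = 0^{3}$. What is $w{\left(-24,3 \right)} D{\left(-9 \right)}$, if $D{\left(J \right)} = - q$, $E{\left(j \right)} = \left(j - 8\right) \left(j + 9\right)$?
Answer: $0$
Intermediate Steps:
$q = 0$ ($q = 2 \cdot 0^{3} = 2 \cdot 0 = 0$)
$E{\left(j \right)} = \left(-8 + j\right) \left(9 + j\right)$
$D{\left(J \right)} = 0$ ($D{\left(J \right)} = \left(-1\right) 0 = 0$)
$w{\left(C,O \right)} = 0$ ($w{\left(C,O \right)} = \left(C + \left(-72 + 1 + 1^{2}\right)\right) \left(O - O\right) = \left(C + \left(-72 + 1 + 1\right)\right) 0 = \left(C - 70\right) 0 = \left(-70 + C\right) 0 = 0$)
$w{\left(-24,3 \right)} D{\left(-9 \right)} = 0 \cdot 0 = 0$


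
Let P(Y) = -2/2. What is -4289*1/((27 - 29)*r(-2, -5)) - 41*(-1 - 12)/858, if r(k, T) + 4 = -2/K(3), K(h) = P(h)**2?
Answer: -15699/44 ≈ -356.80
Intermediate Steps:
P(Y) = -1 (P(Y) = -2*1/2 = -1)
K(h) = 1 (K(h) = (-1)**2 = 1)
r(k, T) = -6 (r(k, T) = -4 - 2/1 = -4 - 2*1 = -4 - 2 = -6)
-4289*1/((27 - 29)*r(-2, -5)) - 41*(-1 - 12)/858 = -4289*(-1/(6*(27 - 29))) - 41*(-1 - 12)/858 = -4289/((-6*(-2))) - 41*(-13)*(1/858) = -4289/12 + 533*(1/858) = -4289*1/12 + 41/66 = -4289/12 + 41/66 = -15699/44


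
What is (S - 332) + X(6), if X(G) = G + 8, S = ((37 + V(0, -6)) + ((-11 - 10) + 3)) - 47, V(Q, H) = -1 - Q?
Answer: -347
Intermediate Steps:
S = -29 (S = ((37 + (-1 - 1*0)) + ((-11 - 10) + 3)) - 47 = ((37 + (-1 + 0)) + (-21 + 3)) - 47 = ((37 - 1) - 18) - 47 = (36 - 18) - 47 = 18 - 47 = -29)
X(G) = 8 + G
(S - 332) + X(6) = (-29 - 332) + (8 + 6) = -361 + 14 = -347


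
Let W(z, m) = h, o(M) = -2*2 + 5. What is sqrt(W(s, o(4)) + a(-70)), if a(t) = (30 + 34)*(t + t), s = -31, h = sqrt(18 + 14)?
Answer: 2*sqrt(-2240 + sqrt(2)) ≈ 94.627*I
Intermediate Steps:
o(M) = 1 (o(M) = -4 + 5 = 1)
h = 4*sqrt(2) (h = sqrt(32) = 4*sqrt(2) ≈ 5.6569)
W(z, m) = 4*sqrt(2)
a(t) = 128*t (a(t) = 64*(2*t) = 128*t)
sqrt(W(s, o(4)) + a(-70)) = sqrt(4*sqrt(2) + 128*(-70)) = sqrt(4*sqrt(2) - 8960) = sqrt(-8960 + 4*sqrt(2))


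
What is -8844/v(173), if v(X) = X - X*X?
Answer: 2211/7439 ≈ 0.29722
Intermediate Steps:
v(X) = X - X²
-8844/v(173) = -8844*1/(173*(1 - 1*173)) = -8844*1/(173*(1 - 173)) = -8844/(173*(-172)) = -8844/(-29756) = -8844*(-1/29756) = 2211/7439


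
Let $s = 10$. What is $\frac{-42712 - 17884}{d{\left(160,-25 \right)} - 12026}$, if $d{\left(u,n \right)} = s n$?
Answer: $\frac{15149}{3069} \approx 4.9361$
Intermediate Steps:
$d{\left(u,n \right)} = 10 n$
$\frac{-42712 - 17884}{d{\left(160,-25 \right)} - 12026} = \frac{-42712 - 17884}{10 \left(-25\right) - 12026} = - \frac{60596}{-250 - 12026} = - \frac{60596}{-12276} = \left(-60596\right) \left(- \frac{1}{12276}\right) = \frac{15149}{3069}$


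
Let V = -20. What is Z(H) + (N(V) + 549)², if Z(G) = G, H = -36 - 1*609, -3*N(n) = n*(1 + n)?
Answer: 1599484/9 ≈ 1.7772e+5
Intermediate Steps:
N(n) = -n*(1 + n)/3
H = -645 (H = -36 - 609 = -645)
Z(H) + (N(V) + 549)² = -645 + (-⅓*(-20)*(1 - 20) + 549)² = -645 + (-⅓*(-20)*(-19) + 549)² = -645 + (-380/3 + 549)² = -645 + (1267/3)² = -645 + 1605289/9 = 1599484/9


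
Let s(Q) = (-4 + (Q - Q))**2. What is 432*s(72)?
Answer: 6912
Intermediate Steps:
s(Q) = 16 (s(Q) = (-4 + 0)**2 = (-4)**2 = 16)
432*s(72) = 432*16 = 6912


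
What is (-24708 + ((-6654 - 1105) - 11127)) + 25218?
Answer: -18376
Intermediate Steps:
(-24708 + ((-6654 - 1105) - 11127)) + 25218 = (-24708 + (-7759 - 11127)) + 25218 = (-24708 - 18886) + 25218 = -43594 + 25218 = -18376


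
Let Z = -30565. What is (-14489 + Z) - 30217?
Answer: -75271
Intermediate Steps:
(-14489 + Z) - 30217 = (-14489 - 30565) - 30217 = -45054 - 30217 = -75271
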